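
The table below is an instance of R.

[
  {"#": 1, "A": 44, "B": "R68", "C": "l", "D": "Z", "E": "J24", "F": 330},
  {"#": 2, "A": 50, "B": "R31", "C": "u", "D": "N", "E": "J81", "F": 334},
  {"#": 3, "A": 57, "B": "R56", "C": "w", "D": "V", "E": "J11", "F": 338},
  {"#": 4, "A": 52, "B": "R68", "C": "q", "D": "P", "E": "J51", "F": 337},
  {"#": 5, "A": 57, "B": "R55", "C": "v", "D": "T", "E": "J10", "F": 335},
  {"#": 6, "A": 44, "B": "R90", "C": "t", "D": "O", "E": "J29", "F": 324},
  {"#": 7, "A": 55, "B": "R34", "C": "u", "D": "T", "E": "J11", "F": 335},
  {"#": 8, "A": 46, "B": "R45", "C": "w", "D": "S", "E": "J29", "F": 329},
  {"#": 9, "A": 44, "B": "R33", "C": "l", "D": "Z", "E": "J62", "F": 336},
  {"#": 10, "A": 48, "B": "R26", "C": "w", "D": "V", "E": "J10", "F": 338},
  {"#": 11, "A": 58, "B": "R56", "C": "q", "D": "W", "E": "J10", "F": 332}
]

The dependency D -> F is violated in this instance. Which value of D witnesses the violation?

Z

D=Z: rows 1, 9 → F takes values {330, 336} — violation
D=N: row 2 → F = 334 ✓
D=V: rows 3, 10 → F = 338, 338 ✓
D=P: row 4 → F = 337 ✓
D=T: rows 5, 7 → F = 335, 335 ✓
D=O: row 6 → F = 324 ✓
D=S: row 8 → F = 329 ✓
D=W: row 11 → F = 332 ✓
The only D value with inconsistent F is D=Z.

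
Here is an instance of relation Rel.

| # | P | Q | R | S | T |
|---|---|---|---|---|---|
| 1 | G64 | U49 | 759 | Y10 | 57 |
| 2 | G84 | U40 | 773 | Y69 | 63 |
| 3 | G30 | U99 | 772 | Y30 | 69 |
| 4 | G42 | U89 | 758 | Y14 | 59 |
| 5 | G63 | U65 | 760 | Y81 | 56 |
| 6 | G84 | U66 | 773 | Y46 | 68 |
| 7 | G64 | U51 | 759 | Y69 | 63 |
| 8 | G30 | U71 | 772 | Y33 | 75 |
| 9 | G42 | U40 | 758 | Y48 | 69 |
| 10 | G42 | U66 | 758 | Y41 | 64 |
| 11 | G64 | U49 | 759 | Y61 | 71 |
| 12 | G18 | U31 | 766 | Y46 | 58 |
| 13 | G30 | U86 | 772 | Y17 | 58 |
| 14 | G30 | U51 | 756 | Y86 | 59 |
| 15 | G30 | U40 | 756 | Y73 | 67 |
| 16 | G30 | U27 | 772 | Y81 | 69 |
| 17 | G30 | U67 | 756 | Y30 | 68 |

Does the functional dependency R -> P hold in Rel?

Yes

R=759: rows 1, 7, 11 → P = G64, G64, G64 ✓
R=773: rows 2, 6 → P = G84, G84 ✓
R=772: rows 3, 8, 13, 16 → P = G30, G30, G30, G30 ✓
R=758: rows 4, 9, 10 → P = G42, G42, G42 ✓
R=760: row 5 → P = G63 ✓
R=766: row 12 → P = G18 ✓
R=756: rows 14, 15, 17 → P = G30, G30, G30 ✓
Every R value is associated with a single P value, so R -> P holds.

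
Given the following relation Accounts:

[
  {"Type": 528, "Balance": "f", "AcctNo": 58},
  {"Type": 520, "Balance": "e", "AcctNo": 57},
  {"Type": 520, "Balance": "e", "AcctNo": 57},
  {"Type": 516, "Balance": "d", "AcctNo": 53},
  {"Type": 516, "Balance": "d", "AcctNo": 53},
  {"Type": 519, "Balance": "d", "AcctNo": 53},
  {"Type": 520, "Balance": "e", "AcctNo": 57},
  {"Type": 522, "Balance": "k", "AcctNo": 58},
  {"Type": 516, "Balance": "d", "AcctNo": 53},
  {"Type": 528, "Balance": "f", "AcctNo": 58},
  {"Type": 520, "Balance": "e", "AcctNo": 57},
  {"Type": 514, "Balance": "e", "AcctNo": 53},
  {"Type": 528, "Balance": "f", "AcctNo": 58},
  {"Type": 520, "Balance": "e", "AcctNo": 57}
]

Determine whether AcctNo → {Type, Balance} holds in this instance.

AcctNo=58: 4 rows → {Type,Balance} takes values {(528, f), (522, k)} — violation
AcctNo=57: 5 rows → {Type,Balance} = (520, e), (520, e), (520, e), (520, e), (520, e) ✓
AcctNo=53: 5 rows → {Type,Balance} takes values {(516, d), (519, d), (514, e)} — violation
Two rows agree on AcctNo but differ on {Type, Balance}, so AcctNo → {Type, Balance} does not hold.

No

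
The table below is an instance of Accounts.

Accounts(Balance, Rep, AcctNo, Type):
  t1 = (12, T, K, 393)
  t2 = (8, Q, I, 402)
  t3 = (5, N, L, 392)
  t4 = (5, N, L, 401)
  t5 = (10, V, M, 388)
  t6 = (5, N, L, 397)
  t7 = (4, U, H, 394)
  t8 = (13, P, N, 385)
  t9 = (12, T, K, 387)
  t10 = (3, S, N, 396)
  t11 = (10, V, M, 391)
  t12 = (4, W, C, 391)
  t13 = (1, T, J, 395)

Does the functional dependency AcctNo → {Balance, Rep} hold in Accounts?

AcctNo=K: rows 1, 9 → {Balance,Rep} = (12, T), (12, T) ✓
AcctNo=I: row 2 → {Balance,Rep} = (8, Q) ✓
AcctNo=L: rows 3, 4, 6 → {Balance,Rep} = (5, N), (5, N), (5, N) ✓
AcctNo=M: rows 5, 11 → {Balance,Rep} = (10, V), (10, V) ✓
AcctNo=H: row 7 → {Balance,Rep} = (4, U) ✓
AcctNo=N: rows 8, 10 → {Balance,Rep} takes values {(13, P), (3, S)} — violation
AcctNo=C: row 12 → {Balance,Rep} = (4, W) ✓
AcctNo=J: row 13 → {Balance,Rep} = (1, T) ✓
Two rows agree on AcctNo but differ on {Balance, Rep}, so AcctNo → {Balance, Rep} does not hold.

No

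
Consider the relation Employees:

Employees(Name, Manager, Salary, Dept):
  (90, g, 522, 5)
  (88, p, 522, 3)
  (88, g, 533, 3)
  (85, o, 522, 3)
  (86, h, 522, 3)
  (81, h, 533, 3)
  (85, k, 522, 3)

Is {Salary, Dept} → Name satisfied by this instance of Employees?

(Salary=522, Dept=5): 1 row → Name = 90 ✓
(Salary=522, Dept=3): 4 rows → Name takes values {88, 85, 86} — violation
(Salary=533, Dept=3): 2 rows → Name takes values {88, 81} — violation
Two rows agree on {Salary, Dept} but differ on Name, so {Salary, Dept} → Name does not hold.

No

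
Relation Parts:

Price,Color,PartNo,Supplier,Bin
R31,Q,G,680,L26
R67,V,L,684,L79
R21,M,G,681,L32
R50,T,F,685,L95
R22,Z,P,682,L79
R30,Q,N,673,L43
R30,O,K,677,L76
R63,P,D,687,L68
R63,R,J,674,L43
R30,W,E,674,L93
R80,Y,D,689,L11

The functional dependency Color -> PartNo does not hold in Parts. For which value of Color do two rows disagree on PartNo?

Q

Color=Q: 2 rows → PartNo takes values {G, N} — violation
Color=V: 1 row → PartNo = L ✓
Color=M: 1 row → PartNo = G ✓
Color=T: 1 row → PartNo = F ✓
Color=Z: 1 row → PartNo = P ✓
Color=O: 1 row → PartNo = K ✓
Color=P: 1 row → PartNo = D ✓
Color=R: 1 row → PartNo = J ✓
Color=W: 1 row → PartNo = E ✓
Color=Y: 1 row → PartNo = D ✓
The only Color value with inconsistent PartNo is Color=Q.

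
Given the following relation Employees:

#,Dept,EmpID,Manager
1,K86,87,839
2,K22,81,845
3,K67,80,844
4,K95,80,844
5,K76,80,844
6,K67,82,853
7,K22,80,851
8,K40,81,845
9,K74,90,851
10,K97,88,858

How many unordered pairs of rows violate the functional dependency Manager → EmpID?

1

Manager=845: all 2 rows agree on EmpID — 0 pairs.
Manager=844: all 3 rows agree on EmpID — 0 pairs.
Manager=851: violating pairs (7,9) — 1 pair.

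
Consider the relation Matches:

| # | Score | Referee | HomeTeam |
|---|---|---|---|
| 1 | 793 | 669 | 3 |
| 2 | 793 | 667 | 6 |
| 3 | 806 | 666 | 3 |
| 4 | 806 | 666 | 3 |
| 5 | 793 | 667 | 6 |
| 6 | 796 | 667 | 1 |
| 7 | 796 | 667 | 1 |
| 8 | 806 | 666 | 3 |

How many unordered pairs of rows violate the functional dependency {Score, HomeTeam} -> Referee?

0

(Score=793, HomeTeam=6): all 2 rows agree on Referee — 0 pairs.
(Score=806, HomeTeam=3): all 3 rows agree on Referee — 0 pairs.
(Score=796, HomeTeam=1): all 2 rows agree on Referee — 0 pairs.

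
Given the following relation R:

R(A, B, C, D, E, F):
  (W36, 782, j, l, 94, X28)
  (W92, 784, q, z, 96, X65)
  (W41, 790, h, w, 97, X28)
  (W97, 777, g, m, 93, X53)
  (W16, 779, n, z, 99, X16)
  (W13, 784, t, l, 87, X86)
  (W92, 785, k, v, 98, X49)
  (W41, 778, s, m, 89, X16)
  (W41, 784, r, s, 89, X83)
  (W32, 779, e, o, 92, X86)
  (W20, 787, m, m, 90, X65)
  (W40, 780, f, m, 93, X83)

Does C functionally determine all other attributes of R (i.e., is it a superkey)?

Yes

All 12 rows have distinct C values, so C → (all attributes) holds and C is a superkey.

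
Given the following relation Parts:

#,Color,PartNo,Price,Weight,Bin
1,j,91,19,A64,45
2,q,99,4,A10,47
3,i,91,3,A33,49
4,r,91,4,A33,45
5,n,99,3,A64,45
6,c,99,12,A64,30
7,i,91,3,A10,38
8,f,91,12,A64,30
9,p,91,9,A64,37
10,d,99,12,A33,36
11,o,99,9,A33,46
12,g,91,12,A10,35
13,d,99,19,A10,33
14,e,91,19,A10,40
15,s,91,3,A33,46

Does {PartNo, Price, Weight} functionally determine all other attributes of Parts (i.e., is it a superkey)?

No

Rows 3 and 15 have the same {PartNo, Price, Weight} value (PartNo=91, Price=3, Weight=A33) but are distinct tuples, so {PartNo, Price, Weight} does not determine every attribute — not a superkey.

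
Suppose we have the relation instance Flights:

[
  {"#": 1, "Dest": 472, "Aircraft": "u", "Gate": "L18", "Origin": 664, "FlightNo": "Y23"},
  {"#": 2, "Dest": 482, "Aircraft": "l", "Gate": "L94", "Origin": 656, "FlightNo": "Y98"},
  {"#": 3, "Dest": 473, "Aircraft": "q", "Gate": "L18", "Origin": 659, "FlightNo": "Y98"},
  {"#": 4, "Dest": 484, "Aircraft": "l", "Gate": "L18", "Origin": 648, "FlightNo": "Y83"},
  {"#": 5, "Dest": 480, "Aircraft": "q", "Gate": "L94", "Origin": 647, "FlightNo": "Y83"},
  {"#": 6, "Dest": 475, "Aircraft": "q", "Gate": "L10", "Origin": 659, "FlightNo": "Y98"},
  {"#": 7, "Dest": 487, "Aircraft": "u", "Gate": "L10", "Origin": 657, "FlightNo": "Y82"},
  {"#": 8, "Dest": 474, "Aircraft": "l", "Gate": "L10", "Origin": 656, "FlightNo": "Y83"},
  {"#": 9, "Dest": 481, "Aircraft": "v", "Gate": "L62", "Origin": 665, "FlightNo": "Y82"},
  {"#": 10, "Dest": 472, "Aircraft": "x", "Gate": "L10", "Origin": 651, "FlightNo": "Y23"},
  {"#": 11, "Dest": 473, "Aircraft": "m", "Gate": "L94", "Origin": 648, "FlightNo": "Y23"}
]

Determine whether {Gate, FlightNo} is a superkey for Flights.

All 11 rows have distinct {Gate, FlightNo} values, so {Gate, FlightNo} → (all attributes) holds and {Gate, FlightNo} is a superkey.

Yes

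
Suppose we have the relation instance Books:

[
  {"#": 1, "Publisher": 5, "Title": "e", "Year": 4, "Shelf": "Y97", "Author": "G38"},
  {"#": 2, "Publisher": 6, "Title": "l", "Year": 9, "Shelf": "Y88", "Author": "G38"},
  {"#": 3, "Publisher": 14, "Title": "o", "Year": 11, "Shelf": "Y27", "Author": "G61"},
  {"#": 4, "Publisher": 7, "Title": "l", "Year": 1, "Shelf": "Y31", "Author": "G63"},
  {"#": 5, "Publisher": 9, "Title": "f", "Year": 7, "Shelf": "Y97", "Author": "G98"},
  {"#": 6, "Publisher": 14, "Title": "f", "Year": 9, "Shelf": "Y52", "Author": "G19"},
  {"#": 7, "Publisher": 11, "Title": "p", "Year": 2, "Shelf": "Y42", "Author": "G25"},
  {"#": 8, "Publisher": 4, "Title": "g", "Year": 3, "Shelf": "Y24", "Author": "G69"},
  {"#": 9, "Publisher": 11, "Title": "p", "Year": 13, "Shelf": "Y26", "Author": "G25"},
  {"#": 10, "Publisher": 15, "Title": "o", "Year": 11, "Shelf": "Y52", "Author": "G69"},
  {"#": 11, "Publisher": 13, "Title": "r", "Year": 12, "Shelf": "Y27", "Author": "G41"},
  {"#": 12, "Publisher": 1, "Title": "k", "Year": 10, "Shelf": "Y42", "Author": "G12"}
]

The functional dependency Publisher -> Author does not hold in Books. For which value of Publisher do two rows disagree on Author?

14

Publisher=5: row 1 → Author = G38 ✓
Publisher=6: row 2 → Author = G38 ✓
Publisher=14: rows 3, 6 → Author takes values {G61, G19} — violation
Publisher=7: row 4 → Author = G63 ✓
Publisher=9: row 5 → Author = G98 ✓
Publisher=11: rows 7, 9 → Author = G25, G25 ✓
Publisher=4: row 8 → Author = G69 ✓
Publisher=15: row 10 → Author = G69 ✓
Publisher=13: row 11 → Author = G41 ✓
Publisher=1: row 12 → Author = G12 ✓
The only Publisher value with inconsistent Author is Publisher=14.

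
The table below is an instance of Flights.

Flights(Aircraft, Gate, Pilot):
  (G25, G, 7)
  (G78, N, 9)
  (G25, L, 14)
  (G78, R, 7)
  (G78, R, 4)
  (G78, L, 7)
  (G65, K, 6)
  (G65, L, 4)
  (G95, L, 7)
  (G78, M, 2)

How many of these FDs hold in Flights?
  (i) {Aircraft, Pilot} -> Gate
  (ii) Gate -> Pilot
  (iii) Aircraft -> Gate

(i) {Aircraft, Pilot} -> Gate: (Aircraft=G78, Pilot=7): 2 rows → Gate takes values {R, L} — violation — fails.
(ii) Gate -> Pilot: Gate=L: 4 rows → Pilot takes values {14, 7, 4} — violation; Gate=R: 2 rows → Pilot takes values {7, 4} — violation — fails.
(iii) Aircraft -> Gate: Aircraft=G25: 2 rows → Gate takes values {G, L} — violation; Aircraft=G78: 5 rows → Gate takes values {N, R, L, M} — violation; Aircraft=G65: 2 rows → Gate takes values {K, L} — violation — fails.
None of the 3 dependencies hold.

0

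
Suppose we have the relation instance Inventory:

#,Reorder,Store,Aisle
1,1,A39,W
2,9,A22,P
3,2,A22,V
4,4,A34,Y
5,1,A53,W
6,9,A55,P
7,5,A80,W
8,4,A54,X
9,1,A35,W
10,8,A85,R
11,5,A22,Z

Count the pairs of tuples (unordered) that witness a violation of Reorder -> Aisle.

Reorder=1: all 3 rows agree on Aisle — 0 pairs.
Reorder=9: all 2 rows agree on Aisle — 0 pairs.
Reorder=4: violating pairs (4,8) — 1 pair.
Reorder=5: violating pairs (7,11) — 1 pair.

2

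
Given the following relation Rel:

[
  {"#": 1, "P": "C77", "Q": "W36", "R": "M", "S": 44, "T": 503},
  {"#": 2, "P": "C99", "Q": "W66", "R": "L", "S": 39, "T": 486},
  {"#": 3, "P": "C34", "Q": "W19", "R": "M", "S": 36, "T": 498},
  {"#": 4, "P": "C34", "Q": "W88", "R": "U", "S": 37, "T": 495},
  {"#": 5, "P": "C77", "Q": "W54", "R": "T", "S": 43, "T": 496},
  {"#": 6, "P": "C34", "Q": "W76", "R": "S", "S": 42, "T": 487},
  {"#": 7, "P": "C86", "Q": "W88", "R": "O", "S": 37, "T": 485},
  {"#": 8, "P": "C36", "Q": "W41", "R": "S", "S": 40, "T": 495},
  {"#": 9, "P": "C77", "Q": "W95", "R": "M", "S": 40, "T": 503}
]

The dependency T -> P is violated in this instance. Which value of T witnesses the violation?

495

T=503: rows 1, 9 → P = C77, C77 ✓
T=486: row 2 → P = C99 ✓
T=498: row 3 → P = C34 ✓
T=495: rows 4, 8 → P takes values {C34, C36} — violation
T=496: row 5 → P = C77 ✓
T=487: row 6 → P = C34 ✓
T=485: row 7 → P = C86 ✓
The only T value with inconsistent P is T=495.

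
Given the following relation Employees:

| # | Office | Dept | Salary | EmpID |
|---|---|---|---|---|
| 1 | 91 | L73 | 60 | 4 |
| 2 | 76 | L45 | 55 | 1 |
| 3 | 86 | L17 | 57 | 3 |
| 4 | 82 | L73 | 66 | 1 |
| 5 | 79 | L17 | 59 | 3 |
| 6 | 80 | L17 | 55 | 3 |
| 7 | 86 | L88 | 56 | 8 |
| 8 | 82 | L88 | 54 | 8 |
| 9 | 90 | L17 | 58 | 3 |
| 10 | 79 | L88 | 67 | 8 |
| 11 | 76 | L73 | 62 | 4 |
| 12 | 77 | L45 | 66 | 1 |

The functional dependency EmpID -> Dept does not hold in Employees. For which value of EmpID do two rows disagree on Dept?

1

EmpID=4: rows 1, 11 → Dept = L73, L73 ✓
EmpID=1: rows 2, 4, 12 → Dept takes values {L45, L73} — violation
EmpID=3: rows 3, 5, 6, 9 → Dept = L17, L17, L17, L17 ✓
EmpID=8: rows 7, 8, 10 → Dept = L88, L88, L88 ✓
The only EmpID value with inconsistent Dept is EmpID=1.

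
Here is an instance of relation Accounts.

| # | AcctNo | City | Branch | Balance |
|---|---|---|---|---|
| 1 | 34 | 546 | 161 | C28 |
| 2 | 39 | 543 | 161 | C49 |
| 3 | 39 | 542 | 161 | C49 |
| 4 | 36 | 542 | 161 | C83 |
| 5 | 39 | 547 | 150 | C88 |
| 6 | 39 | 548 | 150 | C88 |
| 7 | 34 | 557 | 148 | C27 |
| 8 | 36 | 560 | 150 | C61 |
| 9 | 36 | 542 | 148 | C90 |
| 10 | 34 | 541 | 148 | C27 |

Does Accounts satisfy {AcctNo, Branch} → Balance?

(AcctNo=34, Branch=161): row 1 → Balance = C28 ✓
(AcctNo=39, Branch=161): rows 2, 3 → Balance = C49, C49 ✓
(AcctNo=36, Branch=161): row 4 → Balance = C83 ✓
(AcctNo=39, Branch=150): rows 5, 6 → Balance = C88, C88 ✓
(AcctNo=34, Branch=148): rows 7, 10 → Balance = C27, C27 ✓
(AcctNo=36, Branch=150): row 8 → Balance = C61 ✓
(AcctNo=36, Branch=148): row 9 → Balance = C90 ✓
Every {AcctNo, Branch} value is associated with a single Balance value, so {AcctNo, Branch} → Balance holds.

Yes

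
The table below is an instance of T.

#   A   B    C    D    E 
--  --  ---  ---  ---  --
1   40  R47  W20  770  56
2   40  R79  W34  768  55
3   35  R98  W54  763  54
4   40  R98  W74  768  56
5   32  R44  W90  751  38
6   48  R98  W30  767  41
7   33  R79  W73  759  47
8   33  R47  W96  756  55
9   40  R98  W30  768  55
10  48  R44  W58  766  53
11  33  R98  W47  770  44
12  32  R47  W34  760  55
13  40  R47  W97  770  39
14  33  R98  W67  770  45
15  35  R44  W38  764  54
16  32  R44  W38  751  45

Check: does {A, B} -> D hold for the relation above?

(A=40, B=R47): rows 1, 13 → D = 770, 770 ✓
(A=40, B=R79): row 2 → D = 768 ✓
(A=35, B=R98): row 3 → D = 763 ✓
(A=40, B=R98): rows 4, 9 → D = 768, 768 ✓
(A=32, B=R44): rows 5, 16 → D = 751, 751 ✓
(A=48, B=R98): row 6 → D = 767 ✓
(A=33, B=R79): row 7 → D = 759 ✓
(A=33, B=R47): row 8 → D = 756 ✓
(A=48, B=R44): row 10 → D = 766 ✓
(A=33, B=R98): rows 11, 14 → D = 770, 770 ✓
(A=32, B=R47): row 12 → D = 760 ✓
(A=35, B=R44): row 15 → D = 764 ✓
Every {A, B} value is associated with a single D value, so {A, B} -> D holds.

Yes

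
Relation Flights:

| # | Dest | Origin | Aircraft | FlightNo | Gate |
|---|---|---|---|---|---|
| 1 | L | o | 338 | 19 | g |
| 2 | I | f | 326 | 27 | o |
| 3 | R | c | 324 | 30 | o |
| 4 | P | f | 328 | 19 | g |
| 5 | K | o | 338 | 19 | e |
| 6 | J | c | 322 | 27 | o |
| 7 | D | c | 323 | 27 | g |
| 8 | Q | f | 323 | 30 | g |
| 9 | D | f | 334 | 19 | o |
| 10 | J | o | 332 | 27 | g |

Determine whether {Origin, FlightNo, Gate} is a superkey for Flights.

All 10 rows have distinct {Origin, FlightNo, Gate} values, so {Origin, FlightNo, Gate} → (all attributes) holds and {Origin, FlightNo, Gate} is a superkey.

Yes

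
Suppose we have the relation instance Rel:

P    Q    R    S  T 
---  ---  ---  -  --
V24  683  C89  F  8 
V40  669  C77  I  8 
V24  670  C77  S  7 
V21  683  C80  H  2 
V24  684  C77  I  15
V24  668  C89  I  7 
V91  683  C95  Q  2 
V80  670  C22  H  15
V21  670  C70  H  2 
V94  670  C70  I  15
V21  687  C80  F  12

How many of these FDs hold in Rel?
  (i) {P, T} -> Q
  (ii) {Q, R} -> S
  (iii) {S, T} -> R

(i) {P, T} -> Q: (P=V24, T=7): 2 rows → Q takes values {670, 668} — violation; (P=V21, T=2): 2 rows → Q takes values {683, 670} — violation — fails.
(ii) {Q, R} -> S: (Q=670, R=C70): 2 rows → S takes values {H, I} — violation — fails.
(iii) {S, T} -> R: (S=H, T=2): 2 rows → R takes values {C80, C70} — violation; (S=I, T=15): 2 rows → R takes values {C77, C70} — violation — fails.
None of the 3 dependencies hold.

0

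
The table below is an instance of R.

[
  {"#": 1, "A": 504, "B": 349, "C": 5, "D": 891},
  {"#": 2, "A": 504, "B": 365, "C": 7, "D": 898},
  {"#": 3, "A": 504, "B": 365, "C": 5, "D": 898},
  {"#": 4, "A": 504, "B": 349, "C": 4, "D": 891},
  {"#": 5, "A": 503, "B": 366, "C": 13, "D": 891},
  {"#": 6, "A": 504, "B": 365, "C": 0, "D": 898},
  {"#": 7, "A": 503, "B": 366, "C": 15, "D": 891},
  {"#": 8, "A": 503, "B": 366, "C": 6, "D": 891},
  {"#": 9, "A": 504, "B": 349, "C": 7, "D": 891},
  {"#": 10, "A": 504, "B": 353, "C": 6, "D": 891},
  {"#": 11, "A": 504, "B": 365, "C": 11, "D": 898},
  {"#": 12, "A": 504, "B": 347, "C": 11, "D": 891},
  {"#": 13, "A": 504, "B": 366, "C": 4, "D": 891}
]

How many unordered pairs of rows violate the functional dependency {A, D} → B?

12

(A=504, D=891): violating pairs (1,10), (1,12), (1,13), (4,10), (4,12), (4,13), (9,10), (9,12), (9,13), (10,12), (10,13), (12,13) — 12 pairs.
(A=504, D=898): all 4 rows agree on B — 0 pairs.
(A=503, D=891): all 3 rows agree on B — 0 pairs.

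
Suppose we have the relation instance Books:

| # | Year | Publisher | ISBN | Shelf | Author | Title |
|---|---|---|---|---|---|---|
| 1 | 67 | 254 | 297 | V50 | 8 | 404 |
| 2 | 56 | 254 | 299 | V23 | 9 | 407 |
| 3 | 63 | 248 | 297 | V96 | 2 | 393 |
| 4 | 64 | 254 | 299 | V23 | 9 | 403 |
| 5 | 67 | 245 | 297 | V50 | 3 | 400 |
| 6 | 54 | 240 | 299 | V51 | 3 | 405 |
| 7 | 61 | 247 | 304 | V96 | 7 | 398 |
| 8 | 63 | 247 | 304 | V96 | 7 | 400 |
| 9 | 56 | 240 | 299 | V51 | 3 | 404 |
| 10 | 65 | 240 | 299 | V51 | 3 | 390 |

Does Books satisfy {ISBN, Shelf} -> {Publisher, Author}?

(ISBN=297, Shelf=V50): rows 1, 5 → {Publisher,Author} takes values {(254, 8), (245, 3)} — violation
(ISBN=299, Shelf=V23): rows 2, 4 → {Publisher,Author} = (254, 9), (254, 9) ✓
(ISBN=297, Shelf=V96): row 3 → {Publisher,Author} = (248, 2) ✓
(ISBN=299, Shelf=V51): rows 6, 9, 10 → {Publisher,Author} = (240, 3), (240, 3), (240, 3) ✓
(ISBN=304, Shelf=V96): rows 7, 8 → {Publisher,Author} = (247, 7), (247, 7) ✓
Two rows agree on {ISBN, Shelf} but differ on {Publisher, Author}, so {ISBN, Shelf} -> {Publisher, Author} does not hold.

No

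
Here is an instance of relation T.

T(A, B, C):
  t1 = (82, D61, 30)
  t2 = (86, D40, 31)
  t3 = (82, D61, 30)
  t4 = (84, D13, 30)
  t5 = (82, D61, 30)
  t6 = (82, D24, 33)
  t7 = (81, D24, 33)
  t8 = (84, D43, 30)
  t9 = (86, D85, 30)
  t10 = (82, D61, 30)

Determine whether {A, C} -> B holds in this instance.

(A=82, C=30): rows 1, 3, 5, 10 → B = D61, D61, D61, D61 ✓
(A=86, C=31): row 2 → B = D40 ✓
(A=84, C=30): rows 4, 8 → B takes values {D13, D43} — violation
(A=82, C=33): row 6 → B = D24 ✓
(A=81, C=33): row 7 → B = D24 ✓
(A=86, C=30): row 9 → B = D85 ✓
Two rows agree on {A, C} but differ on B, so {A, C} -> B does not hold.

No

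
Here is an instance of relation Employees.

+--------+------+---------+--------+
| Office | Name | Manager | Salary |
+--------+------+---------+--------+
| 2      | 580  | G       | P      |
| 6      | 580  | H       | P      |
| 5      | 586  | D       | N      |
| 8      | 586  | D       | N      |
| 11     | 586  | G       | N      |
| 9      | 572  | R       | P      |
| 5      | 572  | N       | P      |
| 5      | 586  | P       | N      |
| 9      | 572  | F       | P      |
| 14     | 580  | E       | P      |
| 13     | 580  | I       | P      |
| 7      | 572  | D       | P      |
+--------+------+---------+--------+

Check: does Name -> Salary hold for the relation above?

Name=580: 4 rows → Salary = P, P, P, P ✓
Name=586: 4 rows → Salary = N, N, N, N ✓
Name=572: 4 rows → Salary = P, P, P, P ✓
Every Name value is associated with a single Salary value, so Name -> Salary holds.

Yes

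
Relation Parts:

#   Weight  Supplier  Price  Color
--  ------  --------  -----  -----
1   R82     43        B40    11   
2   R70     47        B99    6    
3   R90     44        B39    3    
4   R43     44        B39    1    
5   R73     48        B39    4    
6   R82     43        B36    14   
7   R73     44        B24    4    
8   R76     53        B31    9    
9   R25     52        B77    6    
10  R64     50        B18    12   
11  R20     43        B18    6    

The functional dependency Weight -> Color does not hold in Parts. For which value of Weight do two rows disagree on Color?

Weight=R82: rows 1, 6 → Color takes values {11, 14} — violation
Weight=R70: row 2 → Color = 6 ✓
Weight=R90: row 3 → Color = 3 ✓
Weight=R43: row 4 → Color = 1 ✓
Weight=R73: rows 5, 7 → Color = 4, 4 ✓
Weight=R76: row 8 → Color = 9 ✓
Weight=R25: row 9 → Color = 6 ✓
Weight=R64: row 10 → Color = 12 ✓
Weight=R20: row 11 → Color = 6 ✓
The only Weight value with inconsistent Color is Weight=R82.

R82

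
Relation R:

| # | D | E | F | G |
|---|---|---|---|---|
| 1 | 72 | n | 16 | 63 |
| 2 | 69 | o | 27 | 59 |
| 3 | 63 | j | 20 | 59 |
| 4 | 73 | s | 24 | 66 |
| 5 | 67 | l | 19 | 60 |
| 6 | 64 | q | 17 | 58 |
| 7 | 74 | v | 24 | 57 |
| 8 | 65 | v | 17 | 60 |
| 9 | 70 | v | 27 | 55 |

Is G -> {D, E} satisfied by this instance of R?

G=63: row 1 → {D,E} = (72, n) ✓
G=59: rows 2, 3 → {D,E} takes values {(69, o), (63, j)} — violation
G=66: row 4 → {D,E} = (73, s) ✓
G=60: rows 5, 8 → {D,E} takes values {(67, l), (65, v)} — violation
G=58: row 6 → {D,E} = (64, q) ✓
G=57: row 7 → {D,E} = (74, v) ✓
G=55: row 9 → {D,E} = (70, v) ✓
Two rows agree on G but differ on {D, E}, so G -> {D, E} does not hold.

No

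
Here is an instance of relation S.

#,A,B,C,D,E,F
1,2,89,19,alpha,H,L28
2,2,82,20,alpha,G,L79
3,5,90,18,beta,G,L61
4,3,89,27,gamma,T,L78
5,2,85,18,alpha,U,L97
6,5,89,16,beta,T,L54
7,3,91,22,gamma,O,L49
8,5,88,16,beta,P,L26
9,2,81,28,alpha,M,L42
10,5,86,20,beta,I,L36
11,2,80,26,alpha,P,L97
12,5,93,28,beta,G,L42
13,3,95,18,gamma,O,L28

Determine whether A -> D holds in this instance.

Yes

A=2: rows 1, 2, 5, 9, 11 → D = alpha, alpha, alpha, alpha, alpha ✓
A=5: rows 3, 6, 8, 10, 12 → D = beta, beta, beta, beta, beta ✓
A=3: rows 4, 7, 13 → D = gamma, gamma, gamma ✓
Every A value is associated with a single D value, so A -> D holds.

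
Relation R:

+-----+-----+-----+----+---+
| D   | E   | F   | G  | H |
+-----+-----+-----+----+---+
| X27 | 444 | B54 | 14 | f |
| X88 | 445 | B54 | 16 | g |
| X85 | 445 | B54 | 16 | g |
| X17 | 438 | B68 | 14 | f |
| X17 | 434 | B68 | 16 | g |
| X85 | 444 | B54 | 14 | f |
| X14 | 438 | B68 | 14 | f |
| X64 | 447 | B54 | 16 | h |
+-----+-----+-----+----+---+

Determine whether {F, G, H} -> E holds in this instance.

(F=B54, G=14, H=f): 2 rows → E = 444, 444 ✓
(F=B54, G=16, H=g): 2 rows → E = 445, 445 ✓
(F=B68, G=14, H=f): 2 rows → E = 438, 438 ✓
(F=B68, G=16, H=g): 1 row → E = 434 ✓
(F=B54, G=16, H=h): 1 row → E = 447 ✓
Every {F, G, H} value is associated with a single E value, so {F, G, H} -> E holds.

Yes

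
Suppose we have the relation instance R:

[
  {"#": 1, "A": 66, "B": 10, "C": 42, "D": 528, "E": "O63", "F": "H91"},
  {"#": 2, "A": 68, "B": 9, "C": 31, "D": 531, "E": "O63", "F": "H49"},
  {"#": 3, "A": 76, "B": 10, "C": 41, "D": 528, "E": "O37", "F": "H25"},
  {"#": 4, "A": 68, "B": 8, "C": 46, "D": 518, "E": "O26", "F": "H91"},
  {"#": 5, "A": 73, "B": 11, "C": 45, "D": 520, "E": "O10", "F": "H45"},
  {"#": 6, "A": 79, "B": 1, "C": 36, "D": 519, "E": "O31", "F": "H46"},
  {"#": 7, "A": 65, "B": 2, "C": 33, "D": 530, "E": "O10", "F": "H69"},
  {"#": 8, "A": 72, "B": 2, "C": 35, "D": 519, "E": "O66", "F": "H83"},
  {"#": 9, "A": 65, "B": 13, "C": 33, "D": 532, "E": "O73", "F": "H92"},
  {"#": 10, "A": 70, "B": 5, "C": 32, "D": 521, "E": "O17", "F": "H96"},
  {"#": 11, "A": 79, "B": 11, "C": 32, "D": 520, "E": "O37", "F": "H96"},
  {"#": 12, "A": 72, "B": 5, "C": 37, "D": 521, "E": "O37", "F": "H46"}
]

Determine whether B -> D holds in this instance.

B=10: rows 1, 3 → D = 528, 528 ✓
B=9: row 2 → D = 531 ✓
B=8: row 4 → D = 518 ✓
B=11: rows 5, 11 → D = 520, 520 ✓
B=1: row 6 → D = 519 ✓
B=2: rows 7, 8 → D takes values {530, 519} — violation
B=13: row 9 → D = 532 ✓
B=5: rows 10, 12 → D = 521, 521 ✓
Two rows agree on B but differ on D, so B -> D does not hold.

No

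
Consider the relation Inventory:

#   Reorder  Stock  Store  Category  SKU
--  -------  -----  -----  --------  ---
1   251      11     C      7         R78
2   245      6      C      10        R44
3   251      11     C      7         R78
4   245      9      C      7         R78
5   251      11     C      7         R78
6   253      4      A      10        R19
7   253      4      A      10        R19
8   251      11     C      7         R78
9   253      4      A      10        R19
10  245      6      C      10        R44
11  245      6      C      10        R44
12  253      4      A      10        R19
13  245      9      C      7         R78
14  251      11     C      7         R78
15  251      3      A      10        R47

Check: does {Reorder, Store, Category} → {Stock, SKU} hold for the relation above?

Yes

(Reorder=251, Store=C, Category=7): rows 1, 3, 5, 8, 14 → {Stock,SKU} = (11, R78), (11, R78), (11, R78), (11, R78), (11, R78) ✓
(Reorder=245, Store=C, Category=10): rows 2, 10, 11 → {Stock,SKU} = (6, R44), (6, R44), (6, R44) ✓
(Reorder=245, Store=C, Category=7): rows 4, 13 → {Stock,SKU} = (9, R78), (9, R78) ✓
(Reorder=253, Store=A, Category=10): rows 6, 7, 9, 12 → {Stock,SKU} = (4, R19), (4, R19), (4, R19), (4, R19) ✓
(Reorder=251, Store=A, Category=10): row 15 → {Stock,SKU} = (3, R47) ✓
Every {Reorder, Store, Category} value is associated with a single {Stock, SKU} value, so {Reorder, Store, Category} → {Stock, SKU} holds.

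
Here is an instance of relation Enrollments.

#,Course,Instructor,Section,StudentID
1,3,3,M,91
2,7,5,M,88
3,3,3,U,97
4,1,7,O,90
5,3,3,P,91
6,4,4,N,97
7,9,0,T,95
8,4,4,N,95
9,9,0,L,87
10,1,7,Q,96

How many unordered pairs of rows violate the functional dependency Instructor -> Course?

0

Instructor=3: all 3 rows agree on Course — 0 pairs.
Instructor=7: all 2 rows agree on Course — 0 pairs.
Instructor=4: all 2 rows agree on Course — 0 pairs.
Instructor=0: all 2 rows agree on Course — 0 pairs.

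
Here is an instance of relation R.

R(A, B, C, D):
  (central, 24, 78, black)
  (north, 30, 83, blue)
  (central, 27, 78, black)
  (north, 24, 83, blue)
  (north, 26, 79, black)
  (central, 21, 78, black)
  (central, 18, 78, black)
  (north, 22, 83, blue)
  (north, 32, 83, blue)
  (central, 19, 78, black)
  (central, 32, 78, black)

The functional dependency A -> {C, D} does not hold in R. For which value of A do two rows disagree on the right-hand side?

north

A=central: 6 rows → {C,D} = (78, black), (78, black), (78, black), (78, black), (78, black), (78, black) ✓
A=north: 5 rows → {C,D} takes values {(83, blue), (79, black)} — violation
The only A value with inconsistent RHS is A=north.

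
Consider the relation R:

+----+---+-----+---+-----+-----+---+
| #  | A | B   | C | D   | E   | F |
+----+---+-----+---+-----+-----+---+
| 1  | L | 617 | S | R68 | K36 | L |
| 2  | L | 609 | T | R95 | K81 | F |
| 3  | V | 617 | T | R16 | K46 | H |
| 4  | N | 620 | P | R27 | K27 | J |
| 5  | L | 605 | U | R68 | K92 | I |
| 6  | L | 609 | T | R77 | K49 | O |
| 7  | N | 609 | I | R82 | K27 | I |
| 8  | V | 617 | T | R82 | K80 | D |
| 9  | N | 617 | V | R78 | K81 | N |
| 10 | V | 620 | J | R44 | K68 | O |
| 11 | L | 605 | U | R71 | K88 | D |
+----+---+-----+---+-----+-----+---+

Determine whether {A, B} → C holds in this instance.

Yes

(A=L, B=617): row 1 → C = S ✓
(A=L, B=609): rows 2, 6 → C = T, T ✓
(A=V, B=617): rows 3, 8 → C = T, T ✓
(A=N, B=620): row 4 → C = P ✓
(A=L, B=605): rows 5, 11 → C = U, U ✓
(A=N, B=609): row 7 → C = I ✓
(A=N, B=617): row 9 → C = V ✓
(A=V, B=620): row 10 → C = J ✓
Every {A, B} value is associated with a single C value, so {A, B} → C holds.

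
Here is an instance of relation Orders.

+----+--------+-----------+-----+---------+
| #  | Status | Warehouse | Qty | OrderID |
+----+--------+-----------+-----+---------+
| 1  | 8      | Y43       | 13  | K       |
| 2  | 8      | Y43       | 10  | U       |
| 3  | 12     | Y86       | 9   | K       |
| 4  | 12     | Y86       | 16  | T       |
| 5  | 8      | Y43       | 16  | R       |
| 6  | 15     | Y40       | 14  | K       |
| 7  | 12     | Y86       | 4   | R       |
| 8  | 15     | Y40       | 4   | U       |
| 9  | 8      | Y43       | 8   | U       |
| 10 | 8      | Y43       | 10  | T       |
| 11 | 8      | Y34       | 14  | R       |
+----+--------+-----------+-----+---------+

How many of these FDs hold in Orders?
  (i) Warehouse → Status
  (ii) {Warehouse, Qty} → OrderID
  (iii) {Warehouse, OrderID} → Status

(i) Warehouse → Status: every LHS value maps to a single RHS value — holds.
(ii) {Warehouse, Qty} → OrderID: (Warehouse=Y43, Qty=10): rows 2, 10 → OrderID takes values {U, T} — violation — fails.
(iii) {Warehouse, OrderID} → Status: every LHS value maps to a single RHS value — holds.
2 of the 3 dependencies hold.

2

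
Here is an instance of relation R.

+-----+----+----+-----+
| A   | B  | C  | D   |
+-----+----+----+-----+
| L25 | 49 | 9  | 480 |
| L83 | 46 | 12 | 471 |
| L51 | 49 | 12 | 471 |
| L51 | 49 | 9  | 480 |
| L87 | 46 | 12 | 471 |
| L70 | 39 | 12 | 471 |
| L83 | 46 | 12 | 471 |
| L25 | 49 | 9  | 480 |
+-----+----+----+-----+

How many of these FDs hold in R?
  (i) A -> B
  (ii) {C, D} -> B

(i) A -> B: every LHS value maps to a single RHS value — holds.
(ii) {C, D} -> B: (C=12, D=471): 5 rows → B takes values {46, 49, 39} — violation — fails.
1 of the 2 dependencies holds.

1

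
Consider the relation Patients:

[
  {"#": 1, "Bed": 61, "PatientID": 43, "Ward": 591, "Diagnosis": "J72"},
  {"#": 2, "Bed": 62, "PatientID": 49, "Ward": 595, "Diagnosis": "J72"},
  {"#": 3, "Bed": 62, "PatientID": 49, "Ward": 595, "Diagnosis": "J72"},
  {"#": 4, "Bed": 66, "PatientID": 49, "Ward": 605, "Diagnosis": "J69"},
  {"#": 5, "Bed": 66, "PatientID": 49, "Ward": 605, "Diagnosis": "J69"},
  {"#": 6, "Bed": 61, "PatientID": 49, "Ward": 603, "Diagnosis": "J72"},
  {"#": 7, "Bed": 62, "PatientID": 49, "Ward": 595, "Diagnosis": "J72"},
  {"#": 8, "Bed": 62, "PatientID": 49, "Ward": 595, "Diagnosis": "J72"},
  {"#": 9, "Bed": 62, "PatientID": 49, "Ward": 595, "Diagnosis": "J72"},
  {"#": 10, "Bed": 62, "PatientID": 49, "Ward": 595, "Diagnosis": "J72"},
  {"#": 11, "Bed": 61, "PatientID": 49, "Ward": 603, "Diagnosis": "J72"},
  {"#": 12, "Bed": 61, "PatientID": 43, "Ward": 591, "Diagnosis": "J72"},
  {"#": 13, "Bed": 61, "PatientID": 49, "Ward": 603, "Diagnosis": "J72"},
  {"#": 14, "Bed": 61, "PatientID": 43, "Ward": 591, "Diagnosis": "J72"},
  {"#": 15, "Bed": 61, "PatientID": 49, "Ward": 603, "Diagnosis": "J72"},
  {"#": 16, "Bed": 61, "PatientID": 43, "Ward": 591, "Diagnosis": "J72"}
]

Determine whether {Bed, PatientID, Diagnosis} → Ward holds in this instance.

(Bed=61, PatientID=43, Diagnosis=J72): rows 1, 12, 14, 16 → Ward = 591, 591, 591, 591 ✓
(Bed=62, PatientID=49, Diagnosis=J72): rows 2, 3, 7, 8, 9, 10 → Ward = 595, 595, 595, 595, 595, 595 ✓
(Bed=66, PatientID=49, Diagnosis=J69): rows 4, 5 → Ward = 605, 605 ✓
(Bed=61, PatientID=49, Diagnosis=J72): rows 6, 11, 13, 15 → Ward = 603, 603, 603, 603 ✓
Every {Bed, PatientID, Diagnosis} value is associated with a single Ward value, so {Bed, PatientID, Diagnosis} → Ward holds.

Yes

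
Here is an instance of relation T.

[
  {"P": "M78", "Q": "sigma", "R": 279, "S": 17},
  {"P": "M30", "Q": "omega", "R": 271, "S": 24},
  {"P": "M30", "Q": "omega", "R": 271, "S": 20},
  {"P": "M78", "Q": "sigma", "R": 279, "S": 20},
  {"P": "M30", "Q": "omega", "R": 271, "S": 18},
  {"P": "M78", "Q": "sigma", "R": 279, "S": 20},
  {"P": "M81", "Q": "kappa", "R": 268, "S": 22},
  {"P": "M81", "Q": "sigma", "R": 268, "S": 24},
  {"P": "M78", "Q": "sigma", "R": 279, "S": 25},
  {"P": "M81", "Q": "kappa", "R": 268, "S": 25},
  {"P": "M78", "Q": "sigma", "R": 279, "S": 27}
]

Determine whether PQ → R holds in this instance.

(P=M78, Q=sigma): 5 rows → R = 279, 279, 279, 279, 279 ✓
(P=M30, Q=omega): 3 rows → R = 271, 271, 271 ✓
(P=M81, Q=kappa): 2 rows → R = 268, 268 ✓
(P=M81, Q=sigma): 1 row → R = 268 ✓
Every PQ value is associated with a single R value, so PQ → R holds.

Yes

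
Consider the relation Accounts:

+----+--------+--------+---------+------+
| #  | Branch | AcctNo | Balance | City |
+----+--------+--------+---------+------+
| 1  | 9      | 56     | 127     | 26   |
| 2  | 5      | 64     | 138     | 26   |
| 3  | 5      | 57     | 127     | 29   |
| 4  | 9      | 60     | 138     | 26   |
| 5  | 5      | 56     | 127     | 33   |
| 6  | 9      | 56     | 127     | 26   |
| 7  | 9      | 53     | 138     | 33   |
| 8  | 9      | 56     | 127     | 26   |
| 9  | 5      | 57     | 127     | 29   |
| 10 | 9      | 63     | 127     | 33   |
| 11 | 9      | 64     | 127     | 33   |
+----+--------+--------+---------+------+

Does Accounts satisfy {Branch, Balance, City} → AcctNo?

No

(Branch=9, Balance=127, City=26): rows 1, 6, 8 → AcctNo = 56, 56, 56 ✓
(Branch=5, Balance=138, City=26): row 2 → AcctNo = 64 ✓
(Branch=5, Balance=127, City=29): rows 3, 9 → AcctNo = 57, 57 ✓
(Branch=9, Balance=138, City=26): row 4 → AcctNo = 60 ✓
(Branch=5, Balance=127, City=33): row 5 → AcctNo = 56 ✓
(Branch=9, Balance=138, City=33): row 7 → AcctNo = 53 ✓
(Branch=9, Balance=127, City=33): rows 10, 11 → AcctNo takes values {63, 64} — violation
Two rows agree on {Branch, Balance, City} but differ on AcctNo, so {Branch, Balance, City} → AcctNo does not hold.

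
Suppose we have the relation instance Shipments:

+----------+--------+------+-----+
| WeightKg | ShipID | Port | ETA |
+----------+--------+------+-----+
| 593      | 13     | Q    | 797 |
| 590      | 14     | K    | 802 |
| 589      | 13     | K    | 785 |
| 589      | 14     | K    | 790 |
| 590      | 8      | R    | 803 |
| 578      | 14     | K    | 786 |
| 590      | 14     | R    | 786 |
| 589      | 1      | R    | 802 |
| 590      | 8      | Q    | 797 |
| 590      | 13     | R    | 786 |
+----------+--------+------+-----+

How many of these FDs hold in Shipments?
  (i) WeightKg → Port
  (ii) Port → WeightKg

(i) WeightKg → Port: WeightKg=590: 5 rows → Port takes values {K, R, Q} — violation; WeightKg=589: 3 rows → Port takes values {K, R} — violation — fails.
(ii) Port → WeightKg: Port=Q: 2 rows → WeightKg takes values {593, 590} — violation; Port=K: 4 rows → WeightKg takes values {590, 589, 578} — violation; Port=R: 4 rows → WeightKg takes values {590, 589} — violation — fails.
None of the 2 dependencies hold.

0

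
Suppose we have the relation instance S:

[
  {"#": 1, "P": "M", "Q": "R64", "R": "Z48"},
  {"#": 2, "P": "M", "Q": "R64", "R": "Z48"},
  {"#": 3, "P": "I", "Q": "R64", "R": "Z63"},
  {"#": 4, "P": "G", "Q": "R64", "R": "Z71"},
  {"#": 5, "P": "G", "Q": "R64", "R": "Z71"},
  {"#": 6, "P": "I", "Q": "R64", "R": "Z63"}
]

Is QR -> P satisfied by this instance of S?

(Q=R64, R=Z48): rows 1, 2 → P = M, M ✓
(Q=R64, R=Z63): rows 3, 6 → P = I, I ✓
(Q=R64, R=Z71): rows 4, 5 → P = G, G ✓
Every QR value is associated with a single P value, so QR -> P holds.

Yes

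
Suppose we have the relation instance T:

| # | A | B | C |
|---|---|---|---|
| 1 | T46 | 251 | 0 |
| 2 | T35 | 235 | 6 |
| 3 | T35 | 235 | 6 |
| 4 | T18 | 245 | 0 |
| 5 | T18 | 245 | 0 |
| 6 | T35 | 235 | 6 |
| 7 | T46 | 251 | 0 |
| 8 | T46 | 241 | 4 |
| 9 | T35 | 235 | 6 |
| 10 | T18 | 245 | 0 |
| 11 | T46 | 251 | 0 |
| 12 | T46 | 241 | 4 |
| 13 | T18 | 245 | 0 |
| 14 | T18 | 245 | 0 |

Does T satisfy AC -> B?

Yes

(A=T46, C=0): rows 1, 7, 11 → B = 251, 251, 251 ✓
(A=T35, C=6): rows 2, 3, 6, 9 → B = 235, 235, 235, 235 ✓
(A=T18, C=0): rows 4, 5, 10, 13, 14 → B = 245, 245, 245, 245, 245 ✓
(A=T46, C=4): rows 8, 12 → B = 241, 241 ✓
Every AC value is associated with a single B value, so AC -> B holds.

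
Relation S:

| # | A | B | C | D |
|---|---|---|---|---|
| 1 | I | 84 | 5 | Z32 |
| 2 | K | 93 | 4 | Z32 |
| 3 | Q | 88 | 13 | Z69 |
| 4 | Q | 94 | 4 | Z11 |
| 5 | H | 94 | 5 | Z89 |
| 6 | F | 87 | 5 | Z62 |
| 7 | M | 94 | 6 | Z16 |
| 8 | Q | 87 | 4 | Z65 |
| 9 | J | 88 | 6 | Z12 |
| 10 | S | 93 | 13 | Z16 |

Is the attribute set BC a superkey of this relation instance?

Yes

All 10 rows have distinct BC values, so BC → (all attributes) holds and BC is a superkey.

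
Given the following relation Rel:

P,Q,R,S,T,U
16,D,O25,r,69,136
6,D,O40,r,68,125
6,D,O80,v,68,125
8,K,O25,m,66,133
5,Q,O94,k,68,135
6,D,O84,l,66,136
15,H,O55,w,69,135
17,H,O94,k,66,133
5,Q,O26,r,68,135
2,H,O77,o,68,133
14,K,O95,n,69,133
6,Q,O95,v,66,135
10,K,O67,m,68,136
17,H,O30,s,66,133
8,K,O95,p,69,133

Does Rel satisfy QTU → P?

No

(Q=D, T=69, U=136): 1 row → P = 16 ✓
(Q=D, T=68, U=125): 2 rows → P = 6, 6 ✓
(Q=K, T=66, U=133): 1 row → P = 8 ✓
(Q=Q, T=68, U=135): 2 rows → P = 5, 5 ✓
(Q=D, T=66, U=136): 1 row → P = 6 ✓
(Q=H, T=69, U=135): 1 row → P = 15 ✓
(Q=H, T=66, U=133): 2 rows → P = 17, 17 ✓
(Q=H, T=68, U=133): 1 row → P = 2 ✓
(Q=K, T=69, U=133): 2 rows → P takes values {14, 8} — violation
(Q=Q, T=66, U=135): 1 row → P = 6 ✓
(Q=K, T=68, U=136): 1 row → P = 10 ✓
Two rows agree on QTU but differ on P, so QTU → P does not hold.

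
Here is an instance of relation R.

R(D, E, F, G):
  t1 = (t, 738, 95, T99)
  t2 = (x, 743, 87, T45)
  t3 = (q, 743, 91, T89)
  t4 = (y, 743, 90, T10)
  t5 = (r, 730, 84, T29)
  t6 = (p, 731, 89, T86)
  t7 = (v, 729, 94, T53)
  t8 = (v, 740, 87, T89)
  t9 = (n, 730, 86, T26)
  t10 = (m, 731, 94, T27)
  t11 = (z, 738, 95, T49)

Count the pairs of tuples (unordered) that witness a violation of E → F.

E=738: all 2 rows agree on F — 0 pairs.
E=743: violating pairs (2,3), (2,4), (3,4) — 3 pairs.
E=730: violating pairs (5,9) — 1 pair.
E=731: violating pairs (6,10) — 1 pair.

5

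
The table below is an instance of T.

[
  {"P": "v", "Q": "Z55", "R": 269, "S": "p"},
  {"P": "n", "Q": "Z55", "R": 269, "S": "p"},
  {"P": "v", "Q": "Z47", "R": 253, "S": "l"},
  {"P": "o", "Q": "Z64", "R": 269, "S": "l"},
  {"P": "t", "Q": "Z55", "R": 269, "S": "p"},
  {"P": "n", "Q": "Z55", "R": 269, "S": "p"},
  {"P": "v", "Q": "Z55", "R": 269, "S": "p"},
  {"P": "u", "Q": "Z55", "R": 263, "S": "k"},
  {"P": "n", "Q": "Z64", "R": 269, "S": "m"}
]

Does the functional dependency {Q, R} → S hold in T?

(Q=Z55, R=269): 5 rows → S = p, p, p, p, p ✓
(Q=Z47, R=253): 1 row → S = l ✓
(Q=Z64, R=269): 2 rows → S takes values {l, m} — violation
(Q=Z55, R=263): 1 row → S = k ✓
Two rows agree on {Q, R} but differ on S, so {Q, R} → S does not hold.

No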